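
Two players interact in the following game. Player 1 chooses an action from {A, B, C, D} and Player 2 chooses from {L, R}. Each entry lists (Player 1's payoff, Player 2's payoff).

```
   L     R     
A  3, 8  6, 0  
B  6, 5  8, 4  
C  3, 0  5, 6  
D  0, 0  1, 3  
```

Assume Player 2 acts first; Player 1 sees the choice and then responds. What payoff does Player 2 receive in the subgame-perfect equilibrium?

Player 1 best-responds to each possible Player 2 move:
- L: BR = B, leader payoff 5.
- R: BR = B, leader payoff 4.
Among 5, 4, the best is 5 at L. Subgame-perfect outcome: (B, L) with payoffs (6, 5).

5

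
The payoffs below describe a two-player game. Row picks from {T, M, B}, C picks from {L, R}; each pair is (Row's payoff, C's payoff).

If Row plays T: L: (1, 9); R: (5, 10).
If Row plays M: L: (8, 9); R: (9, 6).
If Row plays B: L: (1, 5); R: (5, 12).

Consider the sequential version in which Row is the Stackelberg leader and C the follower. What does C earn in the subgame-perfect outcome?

C best-responds to each possible Row move:
- T: BR = R, leader payoff 5.
- M: BR = L, leader payoff 8.
- B: BR = R, leader payoff 5.
Row's induced payoffs are 5, 8, 5, so Row commits to M. Subgame-perfect outcome: (M, L) with payoffs (8, 9).

9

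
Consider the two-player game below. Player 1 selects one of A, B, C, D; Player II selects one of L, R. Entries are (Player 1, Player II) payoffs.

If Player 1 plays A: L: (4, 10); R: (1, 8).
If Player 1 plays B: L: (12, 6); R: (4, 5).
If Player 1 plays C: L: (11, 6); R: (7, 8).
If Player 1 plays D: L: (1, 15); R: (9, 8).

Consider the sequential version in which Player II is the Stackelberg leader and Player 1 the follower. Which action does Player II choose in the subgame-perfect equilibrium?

Work backward from Player 1's decision.
- L → Player 1 plays B (best of 4, 12, 11, 1); Player II gets 6.
- R → Player 1 plays D (best of 1, 4, 7, 9); Player II gets 8.
Maximizing over 6, 8, Player II chooses R. Subgame-perfect outcome: (D, R) with payoffs (9, 8).

R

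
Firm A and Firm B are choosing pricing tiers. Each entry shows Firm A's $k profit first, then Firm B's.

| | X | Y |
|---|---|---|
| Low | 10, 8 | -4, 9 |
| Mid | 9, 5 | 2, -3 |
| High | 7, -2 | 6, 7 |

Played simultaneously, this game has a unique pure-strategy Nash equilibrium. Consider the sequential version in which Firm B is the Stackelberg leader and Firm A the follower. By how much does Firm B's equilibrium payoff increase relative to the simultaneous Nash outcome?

Work backward from Firm A's decision.
- X → Firm A plays Low (best of 10, 9, 7); Firm B gets 8.
- Y → Firm A plays High (best of -4, 2, 6); Firm B gets 7.
Firm B's induced payoffs are 8, 7, so Firm B commits to X. Subgame-perfect outcome: (Low, X) with payoffs (10, 8).
Now find the simultaneous Nash equilibrium.
Firm A's best replies: X→Low; Y→High.
Firm B's best replies: Low→Y; Mid→X; High→Y.
The unique mutual best reply is (High, Y), giving (6, 7).
Firm B's commitment gain: 8 − 7 = 1.

1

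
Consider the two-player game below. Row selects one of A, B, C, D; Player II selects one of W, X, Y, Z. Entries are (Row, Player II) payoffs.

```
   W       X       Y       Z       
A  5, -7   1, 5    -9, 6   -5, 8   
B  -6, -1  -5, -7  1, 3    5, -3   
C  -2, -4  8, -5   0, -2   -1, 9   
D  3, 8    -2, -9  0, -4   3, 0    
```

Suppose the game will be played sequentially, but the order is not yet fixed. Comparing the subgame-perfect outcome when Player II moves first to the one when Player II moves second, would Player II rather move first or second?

second

If Row leads: Player II's best replies are A→Z, B→Y, C→Z, D→W; Row's induced payoffs -5, 1, -1, 3; outcome (D, W), payoffs (3, 8).
If Player II leads: Row's best replies are W→A, X→C, Y→B, Z→B; Player II's induced payoffs -7, -5, 3, -3; outcome (B, Y), payoffs (1, 3).
Player II gets 3 moving first and 8 moving second, so Player II prefers to move second.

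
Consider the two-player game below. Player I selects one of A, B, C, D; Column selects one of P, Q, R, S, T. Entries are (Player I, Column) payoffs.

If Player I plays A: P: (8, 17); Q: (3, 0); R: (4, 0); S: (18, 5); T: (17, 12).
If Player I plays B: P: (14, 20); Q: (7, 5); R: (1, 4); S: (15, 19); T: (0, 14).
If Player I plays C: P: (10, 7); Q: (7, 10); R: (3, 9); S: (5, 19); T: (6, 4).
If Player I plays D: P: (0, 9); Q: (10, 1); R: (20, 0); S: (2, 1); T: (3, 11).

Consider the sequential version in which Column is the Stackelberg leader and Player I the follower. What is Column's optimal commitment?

P

Backward induction with Column moving first.
- P: BR = B, leader payoff 20.
- Q: BR = D, leader payoff 1.
- R: BR = D, leader payoff 0.
- S: BR = A, leader payoff 5.
- T: BR = A, leader payoff 12.
Among 20, 1, 0, 5, 12, the best is 20 at P. Subgame-perfect outcome: (B, P) with payoffs (14, 20).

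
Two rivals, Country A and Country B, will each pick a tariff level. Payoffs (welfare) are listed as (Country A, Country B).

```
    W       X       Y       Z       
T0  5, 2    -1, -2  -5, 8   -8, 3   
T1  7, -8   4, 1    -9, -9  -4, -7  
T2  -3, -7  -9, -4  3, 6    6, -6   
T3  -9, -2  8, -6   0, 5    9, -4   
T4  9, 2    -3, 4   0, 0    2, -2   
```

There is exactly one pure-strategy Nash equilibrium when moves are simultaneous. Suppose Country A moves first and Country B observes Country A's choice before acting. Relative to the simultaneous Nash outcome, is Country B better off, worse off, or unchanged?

worse off

Solve by backward induction (Country A leads).
- T0: Country B compares 2, -2, 8, 3 and picks Y; Country A would get -5.
- T1: Country B compares -8, 1, -9, -7 and picks X; Country A would get 4.
- T2: Country B compares -7, -4, 6, -6 and picks Y; Country A would get 3.
- T3: Country B compares -2, -6, 5, -4 and picks Y; Country A would get 0.
- T4: Country B compares 2, 4, 0, -2 and picks X; Country A would get -3.
Country A's induced payoffs are -5, 4, 3, 0, -3, so Country A commits to T1. Subgame-perfect outcome: (T1, X) with payoffs (4, 1).
Under simultaneous play:
Country A's best replies: W→T4; X→T3; Y→T2; Z→T3.
Country B's best replies: T0→Y; T1→X; T2→Y; T3→Y; T4→X.
Only (T2, Y) has each player best-responding; Nash payoffs (3, 6).
Country B earns 1 sequentially versus 6 at the Nash outcome: worse off.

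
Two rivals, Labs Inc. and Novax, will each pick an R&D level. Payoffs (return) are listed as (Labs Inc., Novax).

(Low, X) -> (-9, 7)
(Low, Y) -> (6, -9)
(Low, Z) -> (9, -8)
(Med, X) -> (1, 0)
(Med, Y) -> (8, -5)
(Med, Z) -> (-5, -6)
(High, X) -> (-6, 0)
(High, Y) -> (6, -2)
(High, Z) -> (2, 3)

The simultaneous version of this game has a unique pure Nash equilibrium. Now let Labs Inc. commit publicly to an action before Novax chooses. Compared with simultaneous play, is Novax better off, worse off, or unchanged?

Work backward from Novax's decision.
- Low: BR = X, leader payoff -9.
- Med: BR = X, leader payoff 1.
- High: BR = Z, leader payoff 2.
Labs Inc.'s induced payoffs are -9, 1, 2, so Labs Inc. commits to High. Subgame-perfect outcome: (High, Z) with payoffs (2, 3).
Now find the simultaneous Nash equilibrium.
Labs Inc.'s best replies: X→Med; Y→Med; Z→Low.
Novax's best replies: Low→X; Med→X; High→Z.
The unique mutual best reply is (Med, X), giving (1, 0).
Novax earns 3 sequentially versus 0 at the Nash outcome: better off.

better off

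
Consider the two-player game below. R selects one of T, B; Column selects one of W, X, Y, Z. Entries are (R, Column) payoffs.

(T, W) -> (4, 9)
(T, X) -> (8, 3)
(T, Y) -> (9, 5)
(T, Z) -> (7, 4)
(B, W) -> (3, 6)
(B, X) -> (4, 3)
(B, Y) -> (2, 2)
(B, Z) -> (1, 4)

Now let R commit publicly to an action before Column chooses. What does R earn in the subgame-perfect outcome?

4

Backward induction with R moving first.
- T: Column compares 9, 3, 5, 4 and picks W; R would get 4.
- B: Column compares 6, 3, 2, 4 and picks W; R would get 3.
Among 4, 3, the best is 4 at T. Subgame-perfect outcome: (T, W) with payoffs (4, 9).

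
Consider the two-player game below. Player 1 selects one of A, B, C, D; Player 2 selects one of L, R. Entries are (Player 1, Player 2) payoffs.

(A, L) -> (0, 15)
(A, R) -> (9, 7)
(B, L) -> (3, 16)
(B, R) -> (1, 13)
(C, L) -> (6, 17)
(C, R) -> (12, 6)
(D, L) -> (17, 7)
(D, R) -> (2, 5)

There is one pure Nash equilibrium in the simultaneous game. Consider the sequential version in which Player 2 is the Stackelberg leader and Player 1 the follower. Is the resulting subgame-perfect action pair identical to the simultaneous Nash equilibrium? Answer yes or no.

yes

Work backward from Player 1's decision.
- L: Player 1 compares 0, 3, 6, 17 and picks D; Player 2 would get 7.
- R: Player 1 compares 9, 1, 12, 2 and picks C; Player 2 would get 6.
Maximizing over 7, 6, Player 2 chooses L. Subgame-perfect outcome: (D, L) with payoffs (17, 7).
For the simultaneous game, intersect best replies.
Player 1's best replies: L→D; R→C.
Player 2's best replies: A→L; B→L; C→L; D→L.
The unique mutual best reply is (D, L), giving (17, 7).
Sequential outcome (D, L) coincides with the Nash profile (D, L).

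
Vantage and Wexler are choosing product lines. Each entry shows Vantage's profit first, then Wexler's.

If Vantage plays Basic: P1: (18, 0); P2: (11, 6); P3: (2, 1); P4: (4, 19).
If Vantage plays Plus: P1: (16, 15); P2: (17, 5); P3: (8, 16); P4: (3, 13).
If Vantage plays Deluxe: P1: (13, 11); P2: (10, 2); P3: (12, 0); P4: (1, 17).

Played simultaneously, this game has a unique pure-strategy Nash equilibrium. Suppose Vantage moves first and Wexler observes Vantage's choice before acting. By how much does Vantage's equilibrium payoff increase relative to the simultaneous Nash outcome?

4

Wexler best-responds to each possible Vantage move:
- Basic: Wexler compares 0, 6, 1, 19 and picks P4; Vantage would get 4.
- Plus: Wexler compares 15, 5, 16, 13 and picks P3; Vantage would get 8.
- Deluxe: Wexler compares 11, 2, 0, 17 and picks P4; Vantage would get 1.
Among 4, 8, 1, the best is 8 at Plus. Subgame-perfect outcome: (Plus, P3) with payoffs (8, 16).
Under simultaneous play:
Vantage's best replies: P1→Basic; P2→Plus; P3→Deluxe; P4→Basic.
Wexler's best replies: Basic→P4; Plus→P3; Deluxe→P4.
The unique mutual best reply is (Basic, P4), giving (4, 19).
Vantage's commitment gain: 8 − 4 = 4.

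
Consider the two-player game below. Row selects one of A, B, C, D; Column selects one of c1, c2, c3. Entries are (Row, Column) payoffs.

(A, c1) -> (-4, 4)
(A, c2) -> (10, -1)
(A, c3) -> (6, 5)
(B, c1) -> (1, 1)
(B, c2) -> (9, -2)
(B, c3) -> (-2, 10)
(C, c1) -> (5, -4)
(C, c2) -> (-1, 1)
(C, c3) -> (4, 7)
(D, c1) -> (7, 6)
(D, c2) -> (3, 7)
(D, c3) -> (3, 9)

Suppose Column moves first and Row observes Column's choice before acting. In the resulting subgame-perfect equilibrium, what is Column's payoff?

Row best-responds to each possible Column move:
- c1: BR = D, leader payoff 6.
- c2: BR = A, leader payoff -1.
- c3: BR = A, leader payoff 5.
Maximizing over 6, -1, 5, Column chooses c1. Subgame-perfect outcome: (D, c1) with payoffs (7, 6).

6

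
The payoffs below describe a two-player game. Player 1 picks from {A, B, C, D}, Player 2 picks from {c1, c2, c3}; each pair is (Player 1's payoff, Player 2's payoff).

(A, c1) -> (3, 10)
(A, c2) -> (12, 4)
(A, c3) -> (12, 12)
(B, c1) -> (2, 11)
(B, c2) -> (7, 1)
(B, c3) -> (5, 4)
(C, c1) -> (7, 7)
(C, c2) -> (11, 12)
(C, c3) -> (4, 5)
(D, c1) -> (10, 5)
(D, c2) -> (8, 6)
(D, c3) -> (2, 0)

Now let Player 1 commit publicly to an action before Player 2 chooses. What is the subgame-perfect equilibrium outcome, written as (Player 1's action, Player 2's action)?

(A, c3)

Player 2 best-responds to each possible Player 1 move:
- A → Player 2 plays c3 (best of 10, 4, 12); Player 1 gets 12.
- B → Player 2 plays c1 (best of 11, 1, 4); Player 1 gets 2.
- C → Player 2 plays c2 (best of 7, 12, 5); Player 1 gets 11.
- D → Player 2 plays c2 (best of 5, 6, 0); Player 1 gets 8.
Maximizing over 12, 2, 11, 8, Player 1 chooses A. Subgame-perfect outcome: (A, c3) with payoffs (12, 12).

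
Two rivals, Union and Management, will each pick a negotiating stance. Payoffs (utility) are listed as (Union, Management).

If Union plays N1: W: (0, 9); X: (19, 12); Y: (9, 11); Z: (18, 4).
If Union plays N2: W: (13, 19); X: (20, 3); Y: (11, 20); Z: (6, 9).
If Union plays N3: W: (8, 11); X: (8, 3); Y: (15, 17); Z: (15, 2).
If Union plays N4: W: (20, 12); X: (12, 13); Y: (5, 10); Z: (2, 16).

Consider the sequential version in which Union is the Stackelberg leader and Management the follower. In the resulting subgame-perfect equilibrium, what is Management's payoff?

Work backward from Management's decision.
- N1: Management compares 9, 12, 11, 4 and picks X; Union would get 19.
- N2: Management compares 19, 3, 20, 9 and picks Y; Union would get 11.
- N3: Management compares 11, 3, 17, 2 and picks Y; Union would get 15.
- N4: Management compares 12, 13, 10, 16 and picks Z; Union would get 2.
Maximizing over 19, 11, 15, 2, Union chooses N1. Subgame-perfect outcome: (N1, X) with payoffs (19, 12).

12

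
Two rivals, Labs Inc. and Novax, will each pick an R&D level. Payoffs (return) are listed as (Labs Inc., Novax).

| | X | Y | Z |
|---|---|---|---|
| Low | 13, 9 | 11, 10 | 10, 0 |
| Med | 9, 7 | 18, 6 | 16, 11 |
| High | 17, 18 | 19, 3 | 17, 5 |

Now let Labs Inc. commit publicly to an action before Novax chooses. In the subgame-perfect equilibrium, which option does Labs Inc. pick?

Solve by backward induction (Labs Inc. leads).
- Low: Novax compares 9, 10, 0 and picks Y; Labs Inc. would get 11.
- Med: Novax compares 7, 6, 11 and picks Z; Labs Inc. would get 16.
- High: Novax compares 18, 3, 5 and picks X; Labs Inc. would get 17.
Labs Inc.'s induced payoffs are 11, 16, 17, so Labs Inc. commits to High. Subgame-perfect outcome: (High, X) with payoffs (17, 18).

High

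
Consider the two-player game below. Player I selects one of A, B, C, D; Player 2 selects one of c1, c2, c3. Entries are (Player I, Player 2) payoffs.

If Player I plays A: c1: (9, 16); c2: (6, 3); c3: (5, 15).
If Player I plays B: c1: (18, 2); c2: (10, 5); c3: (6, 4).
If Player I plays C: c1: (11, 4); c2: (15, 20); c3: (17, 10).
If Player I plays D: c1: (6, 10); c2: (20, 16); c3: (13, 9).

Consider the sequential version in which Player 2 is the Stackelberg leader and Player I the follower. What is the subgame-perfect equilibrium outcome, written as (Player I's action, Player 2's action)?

(D, c2)

Backward induction with Player 2 moving first.
- c1: Player I compares 9, 18, 11, 6 and picks B; Player 2 would get 2.
- c2: Player I compares 6, 10, 15, 20 and picks D; Player 2 would get 16.
- c3: Player I compares 5, 6, 17, 13 and picks C; Player 2 would get 10.
Among 2, 16, 10, the best is 16 at c2. Subgame-perfect outcome: (D, c2) with payoffs (20, 16).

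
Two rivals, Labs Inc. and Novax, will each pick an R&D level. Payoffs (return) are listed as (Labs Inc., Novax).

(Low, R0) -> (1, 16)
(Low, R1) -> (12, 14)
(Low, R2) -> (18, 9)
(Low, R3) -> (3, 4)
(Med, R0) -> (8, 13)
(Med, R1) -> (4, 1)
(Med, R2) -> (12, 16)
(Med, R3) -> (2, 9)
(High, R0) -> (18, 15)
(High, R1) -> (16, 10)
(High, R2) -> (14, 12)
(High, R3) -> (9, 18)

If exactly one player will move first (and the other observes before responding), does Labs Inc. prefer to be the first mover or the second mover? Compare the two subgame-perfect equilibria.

If Labs Inc. leads: Novax's best replies are Low→R0, Med→R2, High→R3; Labs Inc.'s induced payoffs 1, 12, 9; outcome (Med, R2), payoffs (12, 16).
If Novax leads: Labs Inc.'s best replies are R0→High, R1→High, R2→Low, R3→High; Novax's induced payoffs 15, 10, 9, 18; outcome (High, R3), payoffs (9, 18).
Labs Inc. gets 12 moving first and 9 moving second, so Labs Inc. prefers to move first.

first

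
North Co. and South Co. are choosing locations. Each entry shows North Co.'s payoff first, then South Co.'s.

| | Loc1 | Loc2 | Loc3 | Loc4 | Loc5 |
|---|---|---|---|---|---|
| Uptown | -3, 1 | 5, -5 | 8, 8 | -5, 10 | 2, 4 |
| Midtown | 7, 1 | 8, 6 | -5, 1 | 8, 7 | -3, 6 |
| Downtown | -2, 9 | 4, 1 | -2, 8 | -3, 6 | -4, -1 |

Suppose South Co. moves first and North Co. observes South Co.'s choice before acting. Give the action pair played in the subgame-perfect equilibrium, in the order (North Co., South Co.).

North Co. best-responds to each possible South Co. move:
- Loc1 → North Co. plays Midtown (best of -3, 7, -2); South Co. gets 1.
- Loc2 → North Co. plays Midtown (best of 5, 8, 4); South Co. gets 6.
- Loc3 → North Co. plays Uptown (best of 8, -5, -2); South Co. gets 8.
- Loc4 → North Co. plays Midtown (best of -5, 8, -3); South Co. gets 7.
- Loc5 → North Co. plays Uptown (best of 2, -3, -4); South Co. gets 4.
Maximizing over 1, 6, 8, 7, 4, South Co. chooses Loc3. Subgame-perfect outcome: (Uptown, Loc3) with payoffs (8, 8).

(Uptown, Loc3)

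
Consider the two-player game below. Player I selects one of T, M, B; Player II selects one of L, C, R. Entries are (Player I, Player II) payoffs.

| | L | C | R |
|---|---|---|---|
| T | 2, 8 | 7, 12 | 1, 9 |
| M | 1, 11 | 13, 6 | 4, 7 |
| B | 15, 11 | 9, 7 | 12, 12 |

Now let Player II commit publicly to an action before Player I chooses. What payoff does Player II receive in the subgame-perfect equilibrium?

12

Work backward from Player I's decision.
- L: Player I compares 2, 1, 15 and picks B; Player II would get 11.
- C: Player I compares 7, 13, 9 and picks M; Player II would get 6.
- R: Player I compares 1, 4, 12 and picks B; Player II would get 12.
Maximizing over 11, 6, 12, Player II chooses R. Subgame-perfect outcome: (B, R) with payoffs (12, 12).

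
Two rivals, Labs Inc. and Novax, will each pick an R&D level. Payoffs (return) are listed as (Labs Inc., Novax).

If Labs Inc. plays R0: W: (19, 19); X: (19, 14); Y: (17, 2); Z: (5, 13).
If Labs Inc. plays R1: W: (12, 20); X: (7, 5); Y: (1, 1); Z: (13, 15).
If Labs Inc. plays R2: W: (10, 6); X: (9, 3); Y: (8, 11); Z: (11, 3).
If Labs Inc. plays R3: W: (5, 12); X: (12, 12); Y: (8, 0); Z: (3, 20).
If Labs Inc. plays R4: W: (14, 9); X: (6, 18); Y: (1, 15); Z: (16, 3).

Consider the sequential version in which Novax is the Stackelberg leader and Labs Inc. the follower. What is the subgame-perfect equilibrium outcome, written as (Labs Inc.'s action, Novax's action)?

Work backward from Labs Inc.'s decision.
- W: Labs Inc. compares 19, 12, 10, 5, 14 and picks R0; Novax would get 19.
- X: Labs Inc. compares 19, 7, 9, 12, 6 and picks R0; Novax would get 14.
- Y: Labs Inc. compares 17, 1, 8, 8, 1 and picks R0; Novax would get 2.
- Z: Labs Inc. compares 5, 13, 11, 3, 16 and picks R4; Novax would get 3.
Novax's induced payoffs are 19, 14, 2, 3, so Novax commits to W. Subgame-perfect outcome: (R0, W) with payoffs (19, 19).

(R0, W)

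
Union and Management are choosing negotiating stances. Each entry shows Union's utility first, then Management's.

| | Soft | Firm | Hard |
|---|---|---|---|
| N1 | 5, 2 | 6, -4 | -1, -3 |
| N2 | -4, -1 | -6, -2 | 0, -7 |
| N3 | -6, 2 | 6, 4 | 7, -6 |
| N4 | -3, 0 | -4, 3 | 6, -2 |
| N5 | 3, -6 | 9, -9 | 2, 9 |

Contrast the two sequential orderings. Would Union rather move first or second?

If Union leads: Management's best replies are N1→Soft, N2→Soft, N3→Firm, N4→Firm, N5→Hard; Union's induced payoffs 5, -4, 6, -4, 2; outcome (N3, Firm), payoffs (6, 4).
If Management leads: Union's best replies are Soft→N1, Firm→N5, Hard→N3; Management's induced payoffs 2, -9, -6; outcome (N1, Soft), payoffs (5, 2).
Union gets 6 moving first and 5 moving second, so Union prefers to move first.

first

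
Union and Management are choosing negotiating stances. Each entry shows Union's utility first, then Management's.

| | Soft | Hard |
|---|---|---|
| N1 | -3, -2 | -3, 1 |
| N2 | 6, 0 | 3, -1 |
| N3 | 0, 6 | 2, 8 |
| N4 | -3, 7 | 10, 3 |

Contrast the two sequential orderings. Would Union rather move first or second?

If Union leads: Management's best replies are N1→Hard, N2→Soft, N3→Hard, N4→Soft; Union's induced payoffs -3, 6, 2, -3; outcome (N2, Soft), payoffs (6, 0).
If Management leads: Union's best replies are Soft→N2, Hard→N4; Management's induced payoffs 0, 3; outcome (N4, Hard), payoffs (10, 3).
Union gets 6 moving first and 10 moving second, so Union prefers to move second.

second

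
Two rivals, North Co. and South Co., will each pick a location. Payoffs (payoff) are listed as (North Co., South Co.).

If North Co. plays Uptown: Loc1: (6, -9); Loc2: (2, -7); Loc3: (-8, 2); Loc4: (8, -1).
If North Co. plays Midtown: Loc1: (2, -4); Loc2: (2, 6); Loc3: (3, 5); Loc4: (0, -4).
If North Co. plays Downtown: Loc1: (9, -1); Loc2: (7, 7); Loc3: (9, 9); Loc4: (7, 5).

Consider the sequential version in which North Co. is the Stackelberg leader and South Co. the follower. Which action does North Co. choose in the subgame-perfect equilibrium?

Downtown

South Co. best-responds to each possible North Co. move:
- Uptown → South Co. plays Loc3 (best of -9, -7, 2, -1); North Co. gets -8.
- Midtown → South Co. plays Loc2 (best of -4, 6, 5, -4); North Co. gets 2.
- Downtown → South Co. plays Loc3 (best of -1, 7, 9, 5); North Co. gets 9.
Maximizing over -8, 2, 9, North Co. chooses Downtown. Subgame-perfect outcome: (Downtown, Loc3) with payoffs (9, 9).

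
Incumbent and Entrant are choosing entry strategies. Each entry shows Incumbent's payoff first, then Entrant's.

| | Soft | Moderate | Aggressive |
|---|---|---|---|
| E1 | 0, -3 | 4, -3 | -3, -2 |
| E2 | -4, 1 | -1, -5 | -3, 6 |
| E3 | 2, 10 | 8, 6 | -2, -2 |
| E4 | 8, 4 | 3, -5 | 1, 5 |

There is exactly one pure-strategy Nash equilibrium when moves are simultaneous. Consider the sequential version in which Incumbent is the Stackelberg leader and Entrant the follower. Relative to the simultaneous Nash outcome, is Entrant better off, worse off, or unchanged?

Backward induction with Incumbent moving first.
- E1 → Entrant plays Aggressive (best of -3, -3, -2); Incumbent gets -3.
- E2 → Entrant plays Aggressive (best of 1, -5, 6); Incumbent gets -3.
- E3 → Entrant plays Soft (best of 10, 6, -2); Incumbent gets 2.
- E4 → Entrant plays Aggressive (best of 4, -5, 5); Incumbent gets 1.
Among -3, -3, 2, 1, the best is 2 at E3. Subgame-perfect outcome: (E3, Soft) with payoffs (2, 10).
Under simultaneous play:
Incumbent's best replies: Soft→E4; Moderate→E3; Aggressive→E4.
Entrant's best replies: E1→Aggressive; E2→Aggressive; E3→Soft; E4→Aggressive.
Only (E4, Aggressive) has each player best-responding; Nash payoffs (1, 5).
Entrant earns 10 sequentially versus 5 at the Nash outcome: better off.

better off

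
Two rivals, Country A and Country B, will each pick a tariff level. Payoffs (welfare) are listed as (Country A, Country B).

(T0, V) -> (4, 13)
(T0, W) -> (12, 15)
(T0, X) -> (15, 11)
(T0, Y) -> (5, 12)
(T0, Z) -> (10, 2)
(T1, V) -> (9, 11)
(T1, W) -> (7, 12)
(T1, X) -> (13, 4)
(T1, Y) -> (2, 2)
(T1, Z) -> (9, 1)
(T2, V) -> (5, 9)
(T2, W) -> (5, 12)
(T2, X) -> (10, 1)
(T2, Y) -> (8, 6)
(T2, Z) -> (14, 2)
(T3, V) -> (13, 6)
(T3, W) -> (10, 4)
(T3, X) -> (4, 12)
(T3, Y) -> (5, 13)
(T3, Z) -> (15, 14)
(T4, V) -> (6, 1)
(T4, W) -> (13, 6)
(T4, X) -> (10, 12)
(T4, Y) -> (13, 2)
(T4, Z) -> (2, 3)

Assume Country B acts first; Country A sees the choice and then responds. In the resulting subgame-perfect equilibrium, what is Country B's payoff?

Country A best-responds to each possible Country B move:
- V → Country A plays T3 (best of 4, 9, 5, 13, 6); Country B gets 6.
- W → Country A plays T4 (best of 12, 7, 5, 10, 13); Country B gets 6.
- X → Country A plays T0 (best of 15, 13, 10, 4, 10); Country B gets 11.
- Y → Country A plays T4 (best of 5, 2, 8, 5, 13); Country B gets 2.
- Z → Country A plays T3 (best of 10, 9, 14, 15, 2); Country B gets 14.
Maximizing over 6, 6, 11, 2, 14, Country B chooses Z. Subgame-perfect outcome: (T3, Z) with payoffs (15, 14).

14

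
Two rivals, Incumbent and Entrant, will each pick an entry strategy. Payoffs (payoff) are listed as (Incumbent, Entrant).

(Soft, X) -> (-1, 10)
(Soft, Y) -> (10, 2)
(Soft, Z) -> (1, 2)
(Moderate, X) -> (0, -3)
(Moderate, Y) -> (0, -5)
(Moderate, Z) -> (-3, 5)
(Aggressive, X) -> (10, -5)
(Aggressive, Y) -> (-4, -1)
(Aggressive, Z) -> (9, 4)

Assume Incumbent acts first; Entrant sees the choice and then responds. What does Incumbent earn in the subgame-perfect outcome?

9

Work backward from Entrant's decision.
- Soft: Entrant compares 10, 2, 2 and picks X; Incumbent would get -1.
- Moderate: Entrant compares -3, -5, 5 and picks Z; Incumbent would get -3.
- Aggressive: Entrant compares -5, -1, 4 and picks Z; Incumbent would get 9.
Maximizing over -1, -3, 9, Incumbent chooses Aggressive. Subgame-perfect outcome: (Aggressive, Z) with payoffs (9, 4).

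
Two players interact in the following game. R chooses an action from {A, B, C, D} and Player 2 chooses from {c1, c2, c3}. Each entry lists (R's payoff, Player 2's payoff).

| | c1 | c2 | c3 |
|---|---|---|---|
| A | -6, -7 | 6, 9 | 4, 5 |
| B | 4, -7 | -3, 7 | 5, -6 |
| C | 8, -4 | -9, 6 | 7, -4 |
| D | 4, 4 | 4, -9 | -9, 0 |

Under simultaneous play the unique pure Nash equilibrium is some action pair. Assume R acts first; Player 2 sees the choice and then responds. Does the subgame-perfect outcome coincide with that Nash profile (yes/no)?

Solve by backward induction (R leads).
- A: Player 2 compares -7, 9, 5 and picks c2; R would get 6.
- B: Player 2 compares -7, 7, -6 and picks c2; R would get -3.
- C: Player 2 compares -4, 6, -4 and picks c2; R would get -9.
- D: Player 2 compares 4, -9, 0 and picks c1; R would get 4.
Among 6, -3, -9, 4, the best is 6 at A. Subgame-perfect outcome: (A, c2) with payoffs (6, 9).
Under simultaneous play:
R's best replies: c1→C; c2→A; c3→C.
Player 2's best replies: A→c2; B→c2; C→c2; D→c1.
The unique mutual best reply is (A, c2), giving (6, 9).
Sequential outcome (A, c2) coincides with the Nash profile (A, c2).

yes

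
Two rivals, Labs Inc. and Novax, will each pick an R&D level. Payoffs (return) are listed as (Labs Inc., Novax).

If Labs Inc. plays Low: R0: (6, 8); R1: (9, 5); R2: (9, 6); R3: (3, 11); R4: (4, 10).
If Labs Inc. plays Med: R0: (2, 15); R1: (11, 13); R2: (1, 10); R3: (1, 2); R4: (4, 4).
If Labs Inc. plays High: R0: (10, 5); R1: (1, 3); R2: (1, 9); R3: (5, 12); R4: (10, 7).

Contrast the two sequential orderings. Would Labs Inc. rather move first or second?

If Labs Inc. leads: Novax's best replies are Low→R3, Med→R0, High→R3; Labs Inc.'s induced payoffs 3, 2, 5; outcome (High, R3), payoffs (5, 12).
If Novax leads: Labs Inc.'s best replies are R0→High, R1→Med, R2→Low, R3→High, R4→High; Novax's induced payoffs 5, 13, 6, 12, 7; outcome (Med, R1), payoffs (11, 13).
Labs Inc. gets 5 moving first and 11 moving second, so Labs Inc. prefers to move second.

second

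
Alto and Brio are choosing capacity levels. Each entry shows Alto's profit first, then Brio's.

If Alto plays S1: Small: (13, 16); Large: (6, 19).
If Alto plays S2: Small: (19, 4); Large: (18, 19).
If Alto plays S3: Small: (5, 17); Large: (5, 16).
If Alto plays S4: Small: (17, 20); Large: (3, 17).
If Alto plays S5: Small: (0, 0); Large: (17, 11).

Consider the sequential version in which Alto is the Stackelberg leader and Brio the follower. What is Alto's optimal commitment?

Brio best-responds to each possible Alto move:
- S1: Brio compares 16, 19 and picks Large; Alto would get 6.
- S2: Brio compares 4, 19 and picks Large; Alto would get 18.
- S3: Brio compares 17, 16 and picks Small; Alto would get 5.
- S4: Brio compares 20, 17 and picks Small; Alto would get 17.
- S5: Brio compares 0, 11 and picks Large; Alto would get 17.
Maximizing over 6, 18, 5, 17, 17, Alto chooses S2. Subgame-perfect outcome: (S2, Large) with payoffs (18, 19).

S2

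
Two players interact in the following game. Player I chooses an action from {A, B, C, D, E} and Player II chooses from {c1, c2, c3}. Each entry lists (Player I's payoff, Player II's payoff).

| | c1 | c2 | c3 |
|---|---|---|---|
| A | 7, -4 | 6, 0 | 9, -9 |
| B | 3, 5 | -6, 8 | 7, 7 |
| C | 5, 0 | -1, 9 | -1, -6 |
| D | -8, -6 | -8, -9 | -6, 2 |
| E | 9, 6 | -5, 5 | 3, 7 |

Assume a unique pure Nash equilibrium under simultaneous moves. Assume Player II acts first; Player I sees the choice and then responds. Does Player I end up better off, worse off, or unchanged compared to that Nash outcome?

better off

Player I best-responds to each possible Player II move:
- c1 → Player I plays E (best of 7, 3, 5, -8, 9); Player II gets 6.
- c2 → Player I plays A (best of 6, -6, -1, -8, -5); Player II gets 0.
- c3 → Player I plays A (best of 9, 7, -1, -6, 3); Player II gets -9.
Maximizing over 6, 0, -9, Player II chooses c1. Subgame-perfect outcome: (E, c1) with payoffs (9, 6).
For the simultaneous game, intersect best replies.
Player I's best replies: c1→E; c2→A; c3→A.
Player II's best replies: A→c2; B→c2; C→c2; D→c3; E→c3.
The unique mutual best reply is (A, c2), giving (6, 0).
Player I earns 9 sequentially versus 6 at the Nash outcome: better off.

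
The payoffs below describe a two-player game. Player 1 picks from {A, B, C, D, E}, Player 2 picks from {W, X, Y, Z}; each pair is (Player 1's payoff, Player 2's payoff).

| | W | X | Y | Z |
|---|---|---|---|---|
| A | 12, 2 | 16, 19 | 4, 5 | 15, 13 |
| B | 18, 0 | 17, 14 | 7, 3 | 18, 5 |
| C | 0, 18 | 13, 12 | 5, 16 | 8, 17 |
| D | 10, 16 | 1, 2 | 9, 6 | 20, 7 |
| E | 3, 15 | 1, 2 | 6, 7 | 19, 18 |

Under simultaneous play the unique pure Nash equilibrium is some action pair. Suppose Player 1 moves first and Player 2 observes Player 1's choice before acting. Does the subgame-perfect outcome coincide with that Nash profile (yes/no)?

Work backward from Player 2's decision.
- A: Player 2 compares 2, 19, 5, 13 and picks X; Player 1 would get 16.
- B: Player 2 compares 0, 14, 3, 5 and picks X; Player 1 would get 17.
- C: Player 2 compares 18, 12, 16, 17 and picks W; Player 1 would get 0.
- D: Player 2 compares 16, 2, 6, 7 and picks W; Player 1 would get 10.
- E: Player 2 compares 15, 2, 7, 18 and picks Z; Player 1 would get 19.
Maximizing over 16, 17, 0, 10, 19, Player 1 chooses E. Subgame-perfect outcome: (E, Z) with payoffs (19, 18).
Under simultaneous play:
Player 1's best replies: W→B; X→B; Y→D; Z→D.
Player 2's best replies: A→X; B→X; C→W; D→W; E→Z.
The unique mutual best reply is (B, X), giving (17, 14).
Sequential outcome (E, Z) differs from the Nash profile (B, X).

no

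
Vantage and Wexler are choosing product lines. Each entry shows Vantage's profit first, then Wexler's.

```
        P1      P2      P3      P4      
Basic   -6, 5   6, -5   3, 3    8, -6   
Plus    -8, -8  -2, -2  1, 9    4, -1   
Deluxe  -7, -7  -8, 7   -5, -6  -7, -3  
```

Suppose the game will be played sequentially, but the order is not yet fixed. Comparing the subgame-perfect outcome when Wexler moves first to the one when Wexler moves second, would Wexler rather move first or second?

If Vantage leads: Wexler's best replies are Basic→P1, Plus→P3, Deluxe→P2; Vantage's induced payoffs -6, 1, -8; outcome (Plus, P3), payoffs (1, 9).
If Wexler leads: Vantage's best replies are P1→Basic, P2→Basic, P3→Basic, P4→Basic; Wexler's induced payoffs 5, -5, 3, -6; outcome (Basic, P1), payoffs (-6, 5).
Wexler gets 5 moving first and 9 moving second, so Wexler prefers to move second.

second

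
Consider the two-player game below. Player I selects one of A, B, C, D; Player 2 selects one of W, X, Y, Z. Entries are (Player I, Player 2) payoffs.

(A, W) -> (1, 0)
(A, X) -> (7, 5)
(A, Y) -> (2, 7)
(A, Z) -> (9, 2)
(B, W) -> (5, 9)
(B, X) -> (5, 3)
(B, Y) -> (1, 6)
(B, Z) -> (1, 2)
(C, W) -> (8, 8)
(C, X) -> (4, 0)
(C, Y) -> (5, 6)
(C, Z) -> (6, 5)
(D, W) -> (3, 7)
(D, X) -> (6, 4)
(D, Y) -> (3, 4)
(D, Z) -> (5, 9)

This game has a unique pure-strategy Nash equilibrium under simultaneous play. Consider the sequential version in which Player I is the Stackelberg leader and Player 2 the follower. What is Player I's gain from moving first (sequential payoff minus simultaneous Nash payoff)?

0

Work backward from Player 2's decision.
- A: BR = Y, leader payoff 2.
- B: BR = W, leader payoff 5.
- C: BR = W, leader payoff 8.
- D: BR = Z, leader payoff 5.
Among 2, 5, 8, 5, the best is 8 at C. Subgame-perfect outcome: (C, W) with payoffs (8, 8).
For the simultaneous game, intersect best replies.
Player I's best replies: W→C; X→A; Y→C; Z→A.
Player 2's best replies: A→Y; B→W; C→W; D→Z.
The unique mutual best reply is (C, W), giving (8, 8).
Player I's commitment gain: 8 − 8 = 0.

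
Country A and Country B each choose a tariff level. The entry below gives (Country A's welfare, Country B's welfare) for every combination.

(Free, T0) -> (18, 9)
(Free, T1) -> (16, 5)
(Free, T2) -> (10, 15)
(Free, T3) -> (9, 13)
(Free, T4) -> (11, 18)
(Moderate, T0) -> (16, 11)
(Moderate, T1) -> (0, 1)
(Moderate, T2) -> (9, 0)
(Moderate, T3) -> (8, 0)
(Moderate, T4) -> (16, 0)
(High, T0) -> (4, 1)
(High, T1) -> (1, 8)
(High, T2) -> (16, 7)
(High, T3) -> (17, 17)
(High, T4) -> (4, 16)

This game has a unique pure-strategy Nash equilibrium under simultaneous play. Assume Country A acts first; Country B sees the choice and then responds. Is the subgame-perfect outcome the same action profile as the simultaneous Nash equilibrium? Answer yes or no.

Country B best-responds to each possible Country A move:
- Free: Country B compares 9, 5, 15, 13, 18 and picks T4; Country A would get 11.
- Moderate: Country B compares 11, 1, 0, 0, 0 and picks T0; Country A would get 16.
- High: Country B compares 1, 8, 7, 17, 16 and picks T3; Country A would get 17.
Maximizing over 11, 16, 17, Country A chooses High. Subgame-perfect outcome: (High, T3) with payoffs (17, 17).
For the simultaneous game, intersect best replies.
Country A's best replies: T0→Free; T1→Free; T2→High; T3→High; T4→Moderate.
Country B's best replies: Free→T4; Moderate→T0; High→T3.
Only (High, T3) has each player best-responding; Nash payoffs (17, 17).
Sequential outcome (High, T3) coincides with the Nash profile (High, T3).

yes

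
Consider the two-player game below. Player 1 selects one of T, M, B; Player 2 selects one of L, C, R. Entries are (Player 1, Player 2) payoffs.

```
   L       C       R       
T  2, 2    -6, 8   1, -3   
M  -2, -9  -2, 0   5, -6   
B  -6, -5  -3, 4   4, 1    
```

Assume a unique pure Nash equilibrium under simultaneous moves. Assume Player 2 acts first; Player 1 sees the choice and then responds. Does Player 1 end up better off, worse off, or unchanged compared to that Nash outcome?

better off

Work backward from Player 1's decision.
- L → Player 1 plays T (best of 2, -2, -6); Player 2 gets 2.
- C → Player 1 plays M (best of -6, -2, -3); Player 2 gets 0.
- R → Player 1 plays M (best of 1, 5, 4); Player 2 gets -6.
Among 2, 0, -6, the best is 2 at L. Subgame-perfect outcome: (T, L) with payoffs (2, 2).
Under simultaneous play:
Player 1's best replies: L→T; C→M; R→M.
Player 2's best replies: T→C; M→C; B→C.
Only (M, C) has each player best-responding; Nash payoffs (-2, 0).
Player 1 earns 2 sequentially versus -2 at the Nash outcome: better off.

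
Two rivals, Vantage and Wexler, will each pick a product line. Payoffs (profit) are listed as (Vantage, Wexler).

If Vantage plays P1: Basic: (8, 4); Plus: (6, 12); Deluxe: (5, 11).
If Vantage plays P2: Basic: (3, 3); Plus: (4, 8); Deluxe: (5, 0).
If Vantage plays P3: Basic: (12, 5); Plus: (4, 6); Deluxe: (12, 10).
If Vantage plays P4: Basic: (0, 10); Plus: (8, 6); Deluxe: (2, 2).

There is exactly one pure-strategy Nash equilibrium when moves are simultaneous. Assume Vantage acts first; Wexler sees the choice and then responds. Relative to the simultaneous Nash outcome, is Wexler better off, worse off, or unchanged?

unchanged

Backward induction with Vantage moving first.
- P1: BR = Plus, leader payoff 6.
- P2: BR = Plus, leader payoff 4.
- P3: BR = Deluxe, leader payoff 12.
- P4: BR = Basic, leader payoff 0.
Vantage's induced payoffs are 6, 4, 12, 0, so Vantage commits to P3. Subgame-perfect outcome: (P3, Deluxe) with payoffs (12, 10).
Now find the simultaneous Nash equilibrium.
Vantage's best replies: Basic→P3; Plus→P4; Deluxe→P3.
Wexler's best replies: P1→Plus; P2→Plus; P3→Deluxe; P4→Basic.
The unique mutual best reply is (P3, Deluxe), giving (12, 10).
Wexler earns 10 sequentially versus 10 at the Nash outcome: unchanged.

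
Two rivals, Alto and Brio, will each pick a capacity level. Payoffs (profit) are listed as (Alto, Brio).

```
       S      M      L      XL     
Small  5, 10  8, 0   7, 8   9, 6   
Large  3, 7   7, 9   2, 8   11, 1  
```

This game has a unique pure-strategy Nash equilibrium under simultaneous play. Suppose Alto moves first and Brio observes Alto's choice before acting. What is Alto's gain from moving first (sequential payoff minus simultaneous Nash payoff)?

2

Solve by backward induction (Alto leads).
- Small: BR = S, leader payoff 5.
- Large: BR = M, leader payoff 7.
Among 5, 7, the best is 7 at Large. Subgame-perfect outcome: (Large, M) with payoffs (7, 9).
For the simultaneous game, intersect best replies.
Alto's best replies: S→Small; M→Small; L→Small; XL→Large.
Brio's best replies: Small→S; Large→M.
The unique mutual best reply is (Small, S), giving (5, 10).
Alto's commitment gain: 7 − 5 = 2.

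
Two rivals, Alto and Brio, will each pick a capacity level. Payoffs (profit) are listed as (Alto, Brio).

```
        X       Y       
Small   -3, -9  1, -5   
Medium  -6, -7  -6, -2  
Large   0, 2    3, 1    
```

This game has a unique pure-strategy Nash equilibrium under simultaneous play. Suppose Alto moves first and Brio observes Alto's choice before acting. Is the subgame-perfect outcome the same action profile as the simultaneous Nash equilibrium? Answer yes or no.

Brio best-responds to each possible Alto move:
- Small → Brio plays Y (best of -9, -5); Alto gets 1.
- Medium → Brio plays Y (best of -7, -2); Alto gets -6.
- Large → Brio plays X (best of 2, 1); Alto gets 0.
Among 1, -6, 0, the best is 1 at Small. Subgame-perfect outcome: (Small, Y) with payoffs (1, -5).
For the simultaneous game, intersect best replies.
Alto's best replies: X→Large; Y→Large.
Brio's best replies: Small→Y; Medium→Y; Large→X.
Only (Large, X) has each player best-responding; Nash payoffs (0, 2).
Sequential outcome (Small, Y) differs from the Nash profile (Large, X).

no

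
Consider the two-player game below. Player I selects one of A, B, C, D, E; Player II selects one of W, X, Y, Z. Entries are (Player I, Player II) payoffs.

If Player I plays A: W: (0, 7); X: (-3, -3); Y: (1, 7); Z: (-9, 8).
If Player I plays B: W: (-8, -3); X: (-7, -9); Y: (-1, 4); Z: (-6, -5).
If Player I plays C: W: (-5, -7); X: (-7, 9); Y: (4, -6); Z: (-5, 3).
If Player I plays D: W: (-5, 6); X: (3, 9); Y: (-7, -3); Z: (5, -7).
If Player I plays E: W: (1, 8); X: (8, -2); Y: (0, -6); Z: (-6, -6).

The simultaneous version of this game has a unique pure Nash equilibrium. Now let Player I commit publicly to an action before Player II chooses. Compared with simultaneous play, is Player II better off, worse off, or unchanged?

Player II best-responds to each possible Player I move:
- A: BR = Z, leader payoff -9.
- B: BR = Y, leader payoff -1.
- C: BR = X, leader payoff -7.
- D: BR = X, leader payoff 3.
- E: BR = W, leader payoff 1.
Among -9, -1, -7, 3, 1, the best is 3 at D. Subgame-perfect outcome: (D, X) with payoffs (3, 9).
For the simultaneous game, intersect best replies.
Player I's best replies: W→E; X→E; Y→C; Z→D.
Player II's best replies: A→Z; B→Y; C→X; D→X; E→W.
Only (E, W) has each player best-responding; Nash payoffs (1, 8).
Player II earns 9 sequentially versus 8 at the Nash outcome: better off.

better off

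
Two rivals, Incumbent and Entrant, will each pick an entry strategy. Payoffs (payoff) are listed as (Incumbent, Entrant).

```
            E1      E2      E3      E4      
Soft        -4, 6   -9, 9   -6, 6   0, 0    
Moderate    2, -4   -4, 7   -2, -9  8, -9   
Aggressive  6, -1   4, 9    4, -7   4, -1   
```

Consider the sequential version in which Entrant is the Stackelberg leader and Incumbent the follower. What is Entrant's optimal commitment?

E2

Solve by backward induction (Entrant leads).
- E1: Incumbent compares -4, 2, 6 and picks Aggressive; Entrant would get -1.
- E2: Incumbent compares -9, -4, 4 and picks Aggressive; Entrant would get 9.
- E3: Incumbent compares -6, -2, 4 and picks Aggressive; Entrant would get -7.
- E4: Incumbent compares 0, 8, 4 and picks Moderate; Entrant would get -9.
Maximizing over -1, 9, -7, -9, Entrant chooses E2. Subgame-perfect outcome: (Aggressive, E2) with payoffs (4, 9).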